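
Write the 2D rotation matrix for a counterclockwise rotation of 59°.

Rotation matrix formula: [[cos θ, -sin θ], [sin θ, cos θ]]
For θ = 59°:
cos(59°) = 0.5150
sin(59°) = 0.8572
Result: [[0.5150, -0.8572], [0.8572, 0.5150]]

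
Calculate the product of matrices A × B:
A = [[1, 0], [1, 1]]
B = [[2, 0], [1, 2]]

Matrix multiplication:
C[0][0] = 1×2 + 0×1 = 2
C[0][1] = 1×0 + 0×2 = 0
C[1][0] = 1×2 + 1×1 = 3
C[1][1] = 1×0 + 1×2 = 2
Result: [[2, 0], [3, 2]]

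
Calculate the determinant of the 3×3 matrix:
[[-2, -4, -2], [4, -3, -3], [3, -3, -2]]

Expansion along first row:
det = -2·det([[-3,-3],[-3,-2]]) - -4·det([[4,-3],[3,-2]]) + -2·det([[4,-3],[3,-3]])
    = -2·(-3·-2 - -3·-3) - -4·(4·-2 - -3·3) + -2·(4·-3 - -3·3)
    = -2·-3 - -4·1 + -2·-3
    = 6 + 4 + 6 = 16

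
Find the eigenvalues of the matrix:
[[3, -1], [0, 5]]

Characteristic equation: det(A - λI) = 0
λ² - (trace)λ + (det) = 0
trace = 3 + 5 = 8, det = (3)(5) - (-1)(0) = 15
λ² - (8)λ + (15) = 0
λ = (8 ± √((8)² - 4·(15))) / 2 = (8 ± √4) / 2
Solving: λ = 3, 5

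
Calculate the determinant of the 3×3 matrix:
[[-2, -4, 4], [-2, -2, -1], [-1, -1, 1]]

Expansion along first row:
det = -2·det([[-2,-1],[-1,1]]) - -4·det([[-2,-1],[-1,1]]) + 4·det([[-2,-2],[-1,-1]])
    = -2·(-2·1 - -1·-1) - -4·(-2·1 - -1·-1) + 4·(-2·-1 - -2·-1)
    = -2·-3 - -4·-3 + 4·0
    = 6 + -12 + 0 = -6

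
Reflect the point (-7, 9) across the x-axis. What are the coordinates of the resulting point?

Reflection across x-axis: (-7, 9) → (-7, -9)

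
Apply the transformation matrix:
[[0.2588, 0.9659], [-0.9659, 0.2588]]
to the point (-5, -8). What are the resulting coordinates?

Matrix multiplication:
[[0.2588, 0.9659], [-0.9659, 0.2588]] × [-5, -8]ᵀ
= [(0.2588)(-5) + (0.9659)(-8), (-0.9659)(-5) + (0.2588)(-8)]ᵀ
= [-9.0212, 2.7591]ᵀ
Result: (-9.0212, 2.7591)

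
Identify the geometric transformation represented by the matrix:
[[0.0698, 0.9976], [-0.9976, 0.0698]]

This matrix represents: rotation by 274° counterclockwise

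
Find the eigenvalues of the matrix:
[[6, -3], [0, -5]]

Characteristic equation: det(A - λI) = 0
λ² - (trace)λ + (det) = 0
trace = 6 + -5 = 1, det = (6)(-5) - (-3)(0) = -30
λ² - (1)λ + (-30) = 0
λ = (1 ± √((1)² - 4·(-30))) / 2 = (1 ± √121) / 2
Solving: λ = -5, 6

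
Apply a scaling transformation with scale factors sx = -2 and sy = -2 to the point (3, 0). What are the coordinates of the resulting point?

Scaling matrix:
[[-2, 0], [0, -2]]
Result: (3 × -2, 0 × -2) = (-6, 0)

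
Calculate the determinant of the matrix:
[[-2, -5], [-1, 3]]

For a 2×2 matrix [[a, b], [c, d]], det = ad - bc
det = (-2)(3) - (-5)(-1) = -6 - 5 = -11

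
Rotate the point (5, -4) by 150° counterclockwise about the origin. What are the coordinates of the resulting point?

Rotation matrix for 150°: [[cos 150°, -sin 150°], [sin 150°, cos 150°]] ≈ [[-0.866025, -0.500000], [0.500000, -0.866025]]
[[-0.866025, -0.500000], [0.500000, -0.866025]] × [5, -4]ᵀ ≈ [-2.3301, 5.9641]ᵀ
Result: (-2.3301, 5.9641)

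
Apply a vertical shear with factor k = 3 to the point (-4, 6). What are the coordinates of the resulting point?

Shear matrix for vertical shear with factor k = 3:
[[1, 0], [3, 1]]
Result: (-4, 6) → (-4, -6)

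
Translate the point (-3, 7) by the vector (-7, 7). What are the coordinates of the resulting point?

Translation by (-7, 7) (homogeneous matrix [[1, 0, -7], [0, 1, 7], [0, 0, 1]]):
x' = -3 + -7 = -10
y' = 7 + 7 = 14
Result: (-10, 14)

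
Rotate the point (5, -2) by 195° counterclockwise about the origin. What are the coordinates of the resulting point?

Rotation matrix for 195°: [[cos 195°, -sin 195°], [sin 195°, cos 195°]] ≈ [[-0.965926, 0.258819], [-0.258819, -0.965926]]
[[-0.965926, 0.258819], [-0.258819, -0.965926]] × [5, -2]ᵀ ≈ [-5.3473, 0.6378]ᵀ
Result: (-5.3473, 0.6378)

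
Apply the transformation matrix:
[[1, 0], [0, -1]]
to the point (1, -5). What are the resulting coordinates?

Matrix multiplication:
[[1, 0], [0, -1]] × [1, -5]ᵀ
= [(1)(1) + (0)(-5), (0)(1) + (-1)(-5)]ᵀ
= [1, 5]ᵀ
Result: (1, 5)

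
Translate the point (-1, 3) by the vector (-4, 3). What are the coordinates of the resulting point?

Translation by (-4, 3) (homogeneous matrix [[1, 0, -4], [0, 1, 3], [0, 0, 1]]):
x' = -1 + -4 = -5
y' = 3 + 3 = 6
Result: (-5, 6)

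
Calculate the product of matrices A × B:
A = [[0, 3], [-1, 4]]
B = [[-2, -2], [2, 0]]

Matrix multiplication:
C[0][0] = 0×-2 + 3×2 = 6
C[0][1] = 0×-2 + 3×0 = 0
C[1][0] = -1×-2 + 4×2 = 10
C[1][1] = -1×-2 + 4×0 = 2
Result: [[6, 0], [10, 2]]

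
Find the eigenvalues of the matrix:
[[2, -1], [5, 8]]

Characteristic equation: det(A - λI) = 0
λ² - (trace)λ + (det) = 0
trace = 2 + 8 = 10, det = (2)(8) - (-1)(5) = 21
λ² - (10)λ + (21) = 0
λ = (10 ± √((10)² - 4·(21))) / 2 = (10 ± √16) / 2
Solving: λ = 3, 7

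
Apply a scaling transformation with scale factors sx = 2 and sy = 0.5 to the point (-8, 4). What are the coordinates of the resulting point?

Scaling matrix:
[[2, 0], [0, 0.50]]
Result: (-8 × 2, 4 × 0.5) = (-16, 2)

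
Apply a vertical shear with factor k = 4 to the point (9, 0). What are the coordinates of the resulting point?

Shear matrix for vertical shear with factor k = 4:
[[1, 0], [4, 1]]
Result: (9, 0) → (9, 36)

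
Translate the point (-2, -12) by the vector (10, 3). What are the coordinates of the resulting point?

Translation by (10, 3) (homogeneous matrix [[1, 0, 10], [0, 1, 3], [0, 0, 1]]):
x' = -2 + 10 = 8
y' = -12 + 3 = -9
Result: (8, -9)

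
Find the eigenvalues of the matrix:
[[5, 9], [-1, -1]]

Characteristic equation: det(A - λI) = 0
λ² - (trace)λ + (det) = 0
trace = 5 + -1 = 4, det = (5)(-1) - (9)(-1) = 4
λ² - (4)λ + (4) = 0
λ = (4 ± √((4)² - 4·(4))) / 2 = (4 ± √0) / 2
Solving: λ = 2, 2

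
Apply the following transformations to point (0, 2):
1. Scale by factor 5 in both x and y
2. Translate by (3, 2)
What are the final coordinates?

Step 1: Scale (0, 2) by 5 → (0, 10)
Step 2: Translate by (3, 2) → (3, 12)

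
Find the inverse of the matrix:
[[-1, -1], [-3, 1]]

For [[a,b],[c,d]], inverse = (1/det)·[[d,-b],[-c,a]]
det = (-1)(1) - (-1)(-3) = -1 - 3 = -4
Inverse = (1/-4)·[[1, 1], [3, -1]]
= [[-1/4, -1/4], [-3/4, 1/4]]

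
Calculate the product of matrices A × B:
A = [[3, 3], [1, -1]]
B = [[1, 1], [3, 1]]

Matrix multiplication:
C[0][0] = 3×1 + 3×3 = 12
C[0][1] = 3×1 + 3×1 = 6
C[1][0] = 1×1 + -1×3 = -2
C[1][1] = 1×1 + -1×1 = 0
Result: [[12, 6], [-2, 0]]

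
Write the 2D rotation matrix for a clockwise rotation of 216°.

Rotation matrix formula: [[cos θ, -sin θ], [sin θ, cos θ]]
A clockwise rotation by 216° is equivalent to a counterclockwise rotation by -216°.
For θ = -216°:
cos(-216°) = -0.8090
sin(-216°) = 0.5878
Result: [[-0.8090, -0.5878], [0.5878, -0.8090]]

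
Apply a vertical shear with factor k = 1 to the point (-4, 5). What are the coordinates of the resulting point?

Shear matrix for vertical shear with factor k = 1:
[[1, 0], [1, 1]]
Result: (-4, 5) → (-4, 1)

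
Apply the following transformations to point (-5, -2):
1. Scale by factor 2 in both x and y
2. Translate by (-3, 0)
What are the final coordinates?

Step 1: Scale (-5, -2) by 2 → (-10, -4)
Step 2: Translate by (-3, 0) → (-13, -4)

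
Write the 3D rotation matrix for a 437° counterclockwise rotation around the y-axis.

Rotation matrix for counterclockwise 437° around y-axis:
cos(437°) = 0.2250, sin(437°) = 0.9744
Result: [[0.2250, 0, 0.9744], [0, 1, 0], [-0.9744, 0, 0.2250]]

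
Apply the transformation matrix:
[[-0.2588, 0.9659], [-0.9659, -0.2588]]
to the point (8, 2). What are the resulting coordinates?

Matrix multiplication:
[[-0.2588, 0.9659], [-0.9659, -0.2588]] × [8, 2]ᵀ
= [(-0.2588)(8) + (0.9659)(2), (-0.9659)(8) + (-0.2588)(2)]ᵀ
= [-0.1386, -8.2448]ᵀ
Result: (-0.1386, -8.2448)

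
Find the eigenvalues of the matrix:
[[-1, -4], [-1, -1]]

Characteristic equation: det(A - λI) = 0
λ² - (trace)λ + (det) = 0
trace = -1 + -1 = -2, det = (-1)(-1) - (-4)(-1) = -3
λ² - (-2)λ + (-3) = 0
λ = (-2 ± √((-2)² - 4·(-3))) / 2 = (-2 ± √16) / 2
Solving: λ = -3, 1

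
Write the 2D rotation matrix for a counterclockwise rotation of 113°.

Rotation matrix formula: [[cos θ, -sin θ], [sin θ, cos θ]]
For θ = 113°:
cos(113°) = -0.3907
sin(113°) = 0.9205
Result: [[-0.3907, -0.9205], [0.9205, -0.3907]]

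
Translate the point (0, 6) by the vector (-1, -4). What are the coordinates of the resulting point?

Translation by (-1, -4) (homogeneous matrix [[1, 0, -1], [0, 1, -4], [0, 0, 1]]):
x' = 0 + -1 = -1
y' = 6 + -4 = 2
Result: (-1, 2)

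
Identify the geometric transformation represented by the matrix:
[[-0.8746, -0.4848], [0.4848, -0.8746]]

This matrix represents: rotation by 151° counterclockwise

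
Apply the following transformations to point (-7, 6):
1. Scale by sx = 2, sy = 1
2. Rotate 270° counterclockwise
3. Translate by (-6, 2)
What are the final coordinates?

Step 1: Scale → (-14, 6)
Step 2: Rotate 270° → (6, 14)
Step 3: Translate → (0, 16)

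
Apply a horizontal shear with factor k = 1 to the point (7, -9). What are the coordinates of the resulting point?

Shear matrix for horizontal shear with factor k = 1:
[[1, 1], [0, 1]]
Result: (7, -9) → (-2, -9)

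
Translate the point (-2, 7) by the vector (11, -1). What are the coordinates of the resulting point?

Translation by (11, -1) (homogeneous matrix [[1, 0, 11], [0, 1, -1], [0, 0, 1]]):
x' = -2 + 11 = 9
y' = 7 + -1 = 6
Result: (9, 6)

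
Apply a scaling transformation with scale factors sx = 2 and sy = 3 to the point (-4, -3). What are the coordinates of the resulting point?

Scaling matrix:
[[2, 0], [0, 3]]
Result: (-4 × 2, -3 × 3) = (-8, -9)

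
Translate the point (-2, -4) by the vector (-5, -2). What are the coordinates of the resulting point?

Translation by (-5, -2) (homogeneous matrix [[1, 0, -5], [0, 1, -2], [0, 0, 1]]):
x' = -2 + -5 = -7
y' = -4 + -2 = -6
Result: (-7, -6)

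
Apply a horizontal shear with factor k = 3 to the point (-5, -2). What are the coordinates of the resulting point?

Shear matrix for horizontal shear with factor k = 3:
[[1, 3], [0, 1]]
Result: (-5, -2) → (-11, -2)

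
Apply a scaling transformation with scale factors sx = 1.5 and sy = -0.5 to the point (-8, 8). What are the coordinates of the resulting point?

Scaling matrix:
[[1.50, 0], [0, -0.50]]
Result: (-8 × 1.5, 8 × -0.5) = (-12, -4)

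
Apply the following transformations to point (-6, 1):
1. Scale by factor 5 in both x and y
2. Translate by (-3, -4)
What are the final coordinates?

Step 1: Scale (-6, 1) by 5 → (-30, 5)
Step 2: Translate by (-3, -4) → (-33, 1)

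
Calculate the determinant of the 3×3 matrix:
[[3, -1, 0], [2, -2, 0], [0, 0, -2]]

Expansion along first row:
det = 3·det([[-2,0],[0,-2]]) - -1·det([[2,0],[0,-2]]) + 0·det([[2,-2],[0,0]])
    = 3·(-2·-2 - 0·0) - -1·(2·-2 - 0·0) + 0·(2·0 - -2·0)
    = 3·4 - -1·-4 + 0·0
    = 12 + -4 + 0 = 8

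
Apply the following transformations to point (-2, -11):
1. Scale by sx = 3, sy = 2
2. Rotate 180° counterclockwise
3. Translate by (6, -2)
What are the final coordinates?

Step 1: Scale → (-6, -22)
Step 2: Rotate 180° → (6, 22)
Step 3: Translate → (12, 20)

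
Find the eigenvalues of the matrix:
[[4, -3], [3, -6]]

Characteristic equation: det(A - λI) = 0
λ² - (trace)λ + (det) = 0
trace = 4 + -6 = -2, det = (4)(-6) - (-3)(3) = -15
λ² - (-2)λ + (-15) = 0
λ = (-2 ± √((-2)² - 4·(-15))) / 2 = (-2 ± √64) / 2
Solving: λ = -5, 3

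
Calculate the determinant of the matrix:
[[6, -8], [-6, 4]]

For a 2×2 matrix [[a, b], [c, d]], det = ad - bc
det = (6)(4) - (-8)(-6) = 24 - 48 = -24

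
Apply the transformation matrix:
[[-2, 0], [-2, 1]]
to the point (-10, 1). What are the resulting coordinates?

Matrix multiplication:
[[-2, 0], [-2, 1]] × [-10, 1]ᵀ
= [(-2)(-10) + (0)(1), (-2)(-10) + (1)(1)]ᵀ
= [20, 21]ᵀ
Result: (20, 21)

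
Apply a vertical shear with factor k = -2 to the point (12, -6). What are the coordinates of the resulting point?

Shear matrix for vertical shear with factor k = -2:
[[1, 0], [-2, 1]]
Result: (12, -6) → (12, -30)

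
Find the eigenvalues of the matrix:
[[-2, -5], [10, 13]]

Characteristic equation: det(A - λI) = 0
λ² - (trace)λ + (det) = 0
trace = -2 + 13 = 11, det = (-2)(13) - (-5)(10) = 24
λ² - (11)λ + (24) = 0
λ = (11 ± √((11)² - 4·(24))) / 2 = (11 ± √25) / 2
Solving: λ = 3, 8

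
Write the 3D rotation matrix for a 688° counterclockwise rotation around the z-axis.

Rotation matrix for counterclockwise 688° around z-axis:
cos(688°) = 0.8480, sin(688°) = -0.5299
Result: [[0.8480, 0.5299, 0], [-0.5299, 0.8480, 0], [0, 0, 1]]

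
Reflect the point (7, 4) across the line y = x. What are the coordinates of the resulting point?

Reflection across line y = x: (7, 4) → (4, 7)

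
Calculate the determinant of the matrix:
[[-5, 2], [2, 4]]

For a 2×2 matrix [[a, b], [c, d]], det = ad - bc
det = (-5)(4) - (2)(2) = -20 - 4 = -24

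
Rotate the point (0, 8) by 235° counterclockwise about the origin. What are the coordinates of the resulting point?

Rotation matrix for 235°: [[cos 235°, -sin 235°], [sin 235°, cos 235°]] ≈ [[-0.573576, 0.819152], [-0.819152, -0.573576]]
[[-0.573576, 0.819152], [-0.819152, -0.573576]] × [0, 8]ᵀ ≈ [6.5532, -4.5886]ᵀ
Result: (6.5532, -4.5886)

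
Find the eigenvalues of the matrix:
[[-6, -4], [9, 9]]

Characteristic equation: det(A - λI) = 0
λ² - (trace)λ + (det) = 0
trace = -6 + 9 = 3, det = (-6)(9) - (-4)(9) = -18
λ² - (3)λ + (-18) = 0
λ = (3 ± √((3)² - 4·(-18))) / 2 = (3 ± √81) / 2
Solving: λ = -3, 6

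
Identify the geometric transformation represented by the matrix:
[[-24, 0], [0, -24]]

This matrix represents: uniform scaling by factor -24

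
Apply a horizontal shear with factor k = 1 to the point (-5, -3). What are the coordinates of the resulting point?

Shear matrix for horizontal shear with factor k = 1:
[[1, 1], [0, 1]]
Result: (-5, -3) → (-8, -3)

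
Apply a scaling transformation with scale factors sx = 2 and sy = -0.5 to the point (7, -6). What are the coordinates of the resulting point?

Scaling matrix:
[[2, 0], [0, -0.50]]
Result: (7 × 2, -6 × -0.5) = (14, 3)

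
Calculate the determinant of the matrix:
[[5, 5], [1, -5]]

For a 2×2 matrix [[a, b], [c, d]], det = ad - bc
det = (5)(-5) - (5)(1) = -25 - 5 = -30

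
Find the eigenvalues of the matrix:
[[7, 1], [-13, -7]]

Characteristic equation: det(A - λI) = 0
λ² - (trace)λ + (det) = 0
trace = 7 + -7 = 0, det = (7)(-7) - (1)(-13) = -36
λ² - (0)λ + (-36) = 0
λ = (0 ± √((0)² - 4·(-36))) / 2 = (0 ± √144) / 2
Solving: λ = -6, 6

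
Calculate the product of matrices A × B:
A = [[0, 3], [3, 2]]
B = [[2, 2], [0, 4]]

Matrix multiplication:
C[0][0] = 0×2 + 3×0 = 0
C[0][1] = 0×2 + 3×4 = 12
C[1][0] = 3×2 + 2×0 = 6
C[1][1] = 3×2 + 2×4 = 14
Result: [[0, 12], [6, 14]]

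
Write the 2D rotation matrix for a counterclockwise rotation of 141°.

Rotation matrix formula: [[cos θ, -sin θ], [sin θ, cos θ]]
For θ = 141°:
cos(141°) = -0.7771
sin(141°) = 0.6293
Result: [[-0.7771, -0.6293], [0.6293, -0.7771]]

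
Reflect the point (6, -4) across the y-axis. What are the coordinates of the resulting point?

Reflection across y-axis: (6, -4) → (-6, -4)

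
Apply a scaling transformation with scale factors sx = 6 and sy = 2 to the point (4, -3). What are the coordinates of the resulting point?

Scaling matrix:
[[6, 0], [0, 2]]
Result: (4 × 6, -3 × 2) = (24, -6)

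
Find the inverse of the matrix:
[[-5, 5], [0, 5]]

For [[a,b],[c,d]], inverse = (1/det)·[[d,-b],[-c,a]]
det = (-5)(5) - (5)(0) = -25 - 0 = -25
Inverse = (1/-25)·[[5, -5], [0, -5]]
= [[-1/5, 1/5], [0, 1/5]]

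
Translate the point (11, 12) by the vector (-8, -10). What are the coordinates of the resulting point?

Translation by (-8, -10) (homogeneous matrix [[1, 0, -8], [0, 1, -10], [0, 0, 1]]):
x' = 11 + -8 = 3
y' = 12 + -10 = 2
Result: (3, 2)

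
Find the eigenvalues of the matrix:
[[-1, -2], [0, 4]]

Characteristic equation: det(A - λI) = 0
λ² - (trace)λ + (det) = 0
trace = -1 + 4 = 3, det = (-1)(4) - (-2)(0) = -4
λ² - (3)λ + (-4) = 0
λ = (3 ± √((3)² - 4·(-4))) / 2 = (3 ± √25) / 2
Solving: λ = -1, 4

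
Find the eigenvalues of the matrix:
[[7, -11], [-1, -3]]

Characteristic equation: det(A - λI) = 0
λ² - (trace)λ + (det) = 0
trace = 7 + -3 = 4, det = (7)(-3) - (-11)(-1) = -32
λ² - (4)λ + (-32) = 0
λ = (4 ± √((4)² - 4·(-32))) / 2 = (4 ± √144) / 2
Solving: λ = -4, 8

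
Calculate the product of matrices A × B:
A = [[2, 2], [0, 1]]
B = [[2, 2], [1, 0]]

Matrix multiplication:
C[0][0] = 2×2 + 2×1 = 6
C[0][1] = 2×2 + 2×0 = 4
C[1][0] = 0×2 + 1×1 = 1
C[1][1] = 0×2 + 1×0 = 0
Result: [[6, 4], [1, 0]]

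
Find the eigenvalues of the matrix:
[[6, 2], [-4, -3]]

Characteristic equation: det(A - λI) = 0
λ² - (trace)λ + (det) = 0
trace = 6 + -3 = 3, det = (6)(-3) - (2)(-4) = -10
λ² - (3)λ + (-10) = 0
λ = (3 ± √((3)² - 4·(-10))) / 2 = (3 ± √49) / 2
Solving: λ = -2, 5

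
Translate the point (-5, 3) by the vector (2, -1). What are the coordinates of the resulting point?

Translation by (2, -1) (homogeneous matrix [[1, 0, 2], [0, 1, -1], [0, 0, 1]]):
x' = -5 + 2 = -3
y' = 3 + -1 = 2
Result: (-3, 2)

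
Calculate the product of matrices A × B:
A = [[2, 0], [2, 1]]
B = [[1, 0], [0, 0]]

Matrix multiplication:
C[0][0] = 2×1 + 0×0 = 2
C[0][1] = 2×0 + 0×0 = 0
C[1][0] = 2×1 + 1×0 = 2
C[1][1] = 2×0 + 1×0 = 0
Result: [[2, 0], [2, 0]]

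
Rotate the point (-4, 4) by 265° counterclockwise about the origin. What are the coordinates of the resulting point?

Rotation matrix for 265°: [[cos 265°, -sin 265°], [sin 265°, cos 265°]] ≈ [[-0.087156, 0.996195], [-0.996195, -0.087156]]
[[-0.087156, 0.996195], [-0.996195, -0.087156]] × [-4, 4]ᵀ ≈ [4.3334, 3.6362]ᵀ
Result: (4.3334, 3.6362)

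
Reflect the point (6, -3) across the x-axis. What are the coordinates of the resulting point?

Reflection across x-axis: (6, -3) → (6, 3)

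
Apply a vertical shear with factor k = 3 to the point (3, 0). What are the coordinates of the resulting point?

Shear matrix for vertical shear with factor k = 3:
[[1, 0], [3, 1]]
Result: (3, 0) → (3, 9)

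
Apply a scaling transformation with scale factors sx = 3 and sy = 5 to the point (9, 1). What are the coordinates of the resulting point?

Scaling matrix:
[[3, 0], [0, 5]]
Result: (9 × 3, 1 × 5) = (27, 5)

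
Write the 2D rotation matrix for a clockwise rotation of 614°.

Rotation matrix formula: [[cos θ, -sin θ], [sin θ, cos θ]]
A clockwise rotation by 614° is equivalent to a counterclockwise rotation by -614°.
For θ = -614°:
cos(-614°) = -0.2756
sin(-614°) = 0.9613
Result: [[-0.2756, -0.9613], [0.9613, -0.2756]]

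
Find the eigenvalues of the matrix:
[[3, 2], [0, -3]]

Characteristic equation: det(A - λI) = 0
λ² - (trace)λ + (det) = 0
trace = 3 + -3 = 0, det = (3)(-3) - (2)(0) = -9
λ² - (0)λ + (-9) = 0
λ = (0 ± √((0)² - 4·(-9))) / 2 = (0 ± √36) / 2
Solving: λ = -3, 3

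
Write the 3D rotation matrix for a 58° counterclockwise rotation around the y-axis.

Rotation matrix for counterclockwise 58° around y-axis:
cos(58°) = 0.5299, sin(58°) = 0.8480
Result: [[0.5299, 0, 0.8480], [0, 1, 0], [-0.8480, 0, 0.5299]]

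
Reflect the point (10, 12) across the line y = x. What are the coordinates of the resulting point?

Reflection across line y = x: (10, 12) → (12, 10)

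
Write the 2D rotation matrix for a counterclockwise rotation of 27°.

Rotation matrix formula: [[cos θ, -sin θ], [sin θ, cos θ]]
For θ = 27°:
cos(27°) = 0.8910
sin(27°) = 0.4540
Result: [[0.8910, -0.4540], [0.4540, 0.8910]]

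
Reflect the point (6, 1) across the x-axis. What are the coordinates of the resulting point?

Reflection across x-axis: (6, 1) → (6, -1)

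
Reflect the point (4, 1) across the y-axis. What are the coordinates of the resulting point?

Reflection across y-axis: (4, 1) → (-4, 1)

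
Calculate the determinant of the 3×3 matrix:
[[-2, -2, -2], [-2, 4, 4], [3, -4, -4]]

Expansion along first row:
det = -2·det([[4,4],[-4,-4]]) - -2·det([[-2,4],[3,-4]]) + -2·det([[-2,4],[3,-4]])
    = -2·(4·-4 - 4·-4) - -2·(-2·-4 - 4·3) + -2·(-2·-4 - 4·3)
    = -2·0 - -2·-4 + -2·-4
    = 0 + -8 + 8 = 0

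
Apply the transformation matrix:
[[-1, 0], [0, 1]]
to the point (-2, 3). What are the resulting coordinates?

Matrix multiplication:
[[-1, 0], [0, 1]] × [-2, 3]ᵀ
= [(-1)(-2) + (0)(3), (0)(-2) + (1)(3)]ᵀ
= [2, 3]ᵀ
Result: (2, 3)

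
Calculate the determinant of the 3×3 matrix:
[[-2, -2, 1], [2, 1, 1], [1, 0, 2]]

Expansion along first row:
det = -2·det([[1,1],[0,2]]) - -2·det([[2,1],[1,2]]) + 1·det([[2,1],[1,0]])
    = -2·(1·2 - 1·0) - -2·(2·2 - 1·1) + 1·(2·0 - 1·1)
    = -2·2 - -2·3 + 1·-1
    = -4 + 6 + -1 = 1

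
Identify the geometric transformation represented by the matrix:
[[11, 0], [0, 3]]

This matrix represents: non-uniform scaling by sx = 11, sy = 3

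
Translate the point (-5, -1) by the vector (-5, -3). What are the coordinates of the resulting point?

Translation by (-5, -3) (homogeneous matrix [[1, 0, -5], [0, 1, -3], [0, 0, 1]]):
x' = -5 + -5 = -10
y' = -1 + -3 = -4
Result: (-10, -4)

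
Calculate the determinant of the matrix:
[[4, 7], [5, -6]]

For a 2×2 matrix [[a, b], [c, d]], det = ad - bc
det = (4)(-6) - (7)(5) = -24 - 35 = -59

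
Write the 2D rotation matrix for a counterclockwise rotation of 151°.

Rotation matrix formula: [[cos θ, -sin θ], [sin θ, cos θ]]
For θ = 151°:
cos(151°) = -0.8746
sin(151°) = 0.4848
Result: [[-0.8746, -0.4848], [0.4848, -0.8746]]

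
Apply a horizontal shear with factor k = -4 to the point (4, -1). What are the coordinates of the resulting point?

Shear matrix for horizontal shear with factor k = -4:
[[1, -4], [0, 1]]
Result: (4, -1) → (8, -1)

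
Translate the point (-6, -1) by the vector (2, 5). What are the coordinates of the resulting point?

Translation by (2, 5) (homogeneous matrix [[1, 0, 2], [0, 1, 5], [0, 0, 1]]):
x' = -6 + 2 = -4
y' = -1 + 5 = 4
Result: (-4, 4)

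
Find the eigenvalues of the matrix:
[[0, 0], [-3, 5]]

Characteristic equation: det(A - λI) = 0
λ² - (trace)λ + (det) = 0
trace = 0 + 5 = 5, det = (0)(5) - (0)(-3) = 0
λ² - (5)λ + (0) = 0
λ = (5 ± √((5)² - 4·(0))) / 2 = (5 ± √25) / 2
Solving: λ = 0, 5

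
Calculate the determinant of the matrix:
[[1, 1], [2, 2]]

For a 2×2 matrix [[a, b], [c, d]], det = ad - bc
det = (1)(2) - (1)(2) = 2 - 2 = 0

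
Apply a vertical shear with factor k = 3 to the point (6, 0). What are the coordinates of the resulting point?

Shear matrix for vertical shear with factor k = 3:
[[1, 0], [3, 1]]
Result: (6, 0) → (6, 18)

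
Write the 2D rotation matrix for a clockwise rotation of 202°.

Rotation matrix formula: [[cos θ, -sin θ], [sin θ, cos θ]]
A clockwise rotation by 202° is equivalent to a counterclockwise rotation by -202°.
For θ = -202°:
cos(-202°) = -0.9272
sin(-202°) = 0.3746
Result: [[-0.9272, -0.3746], [0.3746, -0.9272]]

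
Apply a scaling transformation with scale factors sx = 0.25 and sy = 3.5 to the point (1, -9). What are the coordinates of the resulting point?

Scaling matrix:
[[0.25, 0], [0, 3.50]]
Result: (1 × 0.25, -9 × 3.5) = (0.25, -31.5)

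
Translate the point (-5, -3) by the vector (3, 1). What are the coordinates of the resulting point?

Translation by (3, 1) (homogeneous matrix [[1, 0, 3], [0, 1, 1], [0, 0, 1]]):
x' = -5 + 3 = -2
y' = -3 + 1 = -2
Result: (-2, -2)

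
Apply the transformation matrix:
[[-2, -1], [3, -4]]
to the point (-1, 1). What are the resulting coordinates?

Matrix multiplication:
[[-2, -1], [3, -4]] × [-1, 1]ᵀ
= [(-2)(-1) + (-1)(1), (3)(-1) + (-4)(1)]ᵀ
= [1, -7]ᵀ
Result: (1, -7)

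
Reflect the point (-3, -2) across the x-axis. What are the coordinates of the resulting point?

Reflection across x-axis: (-3, -2) → (-3, 2)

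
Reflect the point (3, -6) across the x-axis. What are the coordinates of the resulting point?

Reflection across x-axis: (3, -6) → (3, 6)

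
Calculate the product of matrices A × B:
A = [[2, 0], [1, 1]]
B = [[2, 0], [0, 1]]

Matrix multiplication:
C[0][0] = 2×2 + 0×0 = 4
C[0][1] = 2×0 + 0×1 = 0
C[1][0] = 1×2 + 1×0 = 2
C[1][1] = 1×0 + 1×1 = 1
Result: [[4, 0], [2, 1]]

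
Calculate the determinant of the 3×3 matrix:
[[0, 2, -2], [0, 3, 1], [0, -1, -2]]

Expansion along first row:
det = 0·det([[3,1],[-1,-2]]) - 2·det([[0,1],[0,-2]]) + -2·det([[0,3],[0,-1]])
    = 0·(3·-2 - 1·-1) - 2·(0·-2 - 1·0) + -2·(0·-1 - 3·0)
    = 0·-5 - 2·0 + -2·0
    = 0 + 0 + 0 = 0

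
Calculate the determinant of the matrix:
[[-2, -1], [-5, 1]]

For a 2×2 matrix [[a, b], [c, d]], det = ad - bc
det = (-2)(1) - (-1)(-5) = -2 - 5 = -7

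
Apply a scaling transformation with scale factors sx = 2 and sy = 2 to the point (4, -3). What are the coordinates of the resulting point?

Scaling matrix:
[[2, 0], [0, 2]]
Result: (4 × 2, -3 × 2) = (8, -6)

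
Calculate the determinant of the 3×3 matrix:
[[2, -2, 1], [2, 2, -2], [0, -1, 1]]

Expansion along first row:
det = 2·det([[2,-2],[-1,1]]) - -2·det([[2,-2],[0,1]]) + 1·det([[2,2],[0,-1]])
    = 2·(2·1 - -2·-1) - -2·(2·1 - -2·0) + 1·(2·-1 - 2·0)
    = 2·0 - -2·2 + 1·-2
    = 0 + 4 + -2 = 2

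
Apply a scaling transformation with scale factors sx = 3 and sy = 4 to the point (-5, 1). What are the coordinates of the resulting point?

Scaling matrix:
[[3, 0], [0, 4]]
Result: (-5 × 3, 1 × 4) = (-15, 4)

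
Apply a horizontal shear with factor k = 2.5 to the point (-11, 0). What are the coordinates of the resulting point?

Shear matrix for horizontal shear with factor k = 2.5:
[[1, 2.50], [0, 1]]
Result: (-11, 0) → (-11, 0)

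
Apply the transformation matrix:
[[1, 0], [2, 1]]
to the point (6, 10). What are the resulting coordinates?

Matrix multiplication:
[[1, 0], [2, 1]] × [6, 10]ᵀ
= [(1)(6) + (0)(10), (2)(6) + (1)(10)]ᵀ
= [6, 22]ᵀ
Result: (6, 22)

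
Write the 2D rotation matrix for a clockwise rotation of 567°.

Rotation matrix formula: [[cos θ, -sin θ], [sin θ, cos θ]]
A clockwise rotation by 567° is equivalent to a counterclockwise rotation by -567°.
For θ = -567°:
cos(-567°) = -0.8910
sin(-567°) = 0.4540
Result: [[-0.8910, -0.4540], [0.4540, -0.8910]]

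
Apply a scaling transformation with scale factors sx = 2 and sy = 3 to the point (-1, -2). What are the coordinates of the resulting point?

Scaling matrix:
[[2, 0], [0, 3]]
Result: (-1 × 2, -2 × 3) = (-2, -6)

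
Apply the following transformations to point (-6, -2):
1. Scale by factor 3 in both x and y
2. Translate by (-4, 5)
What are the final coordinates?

Step 1: Scale (-6, -2) by 3 → (-18, -6)
Step 2: Translate by (-4, 5) → (-22, -1)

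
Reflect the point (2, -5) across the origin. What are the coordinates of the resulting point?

Reflection across origin: (2, -5) → (-2, 5)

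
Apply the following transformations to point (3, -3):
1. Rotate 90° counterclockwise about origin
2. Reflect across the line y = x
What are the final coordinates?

Step 1: Rotate 90° → (3, 3)
Step 2: Reflect across line y = x → (3, 3)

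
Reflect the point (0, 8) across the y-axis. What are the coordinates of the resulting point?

Reflection across y-axis: (0, 8) → (0, 8)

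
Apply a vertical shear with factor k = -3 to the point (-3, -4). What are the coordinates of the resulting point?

Shear matrix for vertical shear with factor k = -3:
[[1, 0], [-3, 1]]
Result: (-3, -4) → (-3, 5)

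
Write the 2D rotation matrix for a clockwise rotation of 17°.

Rotation matrix formula: [[cos θ, -sin θ], [sin θ, cos θ]]
A clockwise rotation by 17° is equivalent to a counterclockwise rotation by -17°.
For θ = -17°:
cos(-17°) = 0.9563
sin(-17°) = -0.2924
Result: [[0.9563, 0.2924], [-0.2924, 0.9563]]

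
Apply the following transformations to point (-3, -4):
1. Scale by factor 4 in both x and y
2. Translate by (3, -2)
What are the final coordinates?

Step 1: Scale (-3, -4) by 4 → (-12, -16)
Step 2: Translate by (3, -2) → (-9, -18)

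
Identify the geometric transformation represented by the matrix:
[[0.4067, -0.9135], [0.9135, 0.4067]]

This matrix represents: rotation by 66° counterclockwise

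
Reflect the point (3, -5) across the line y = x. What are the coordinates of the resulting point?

Reflection across line y = x: (3, -5) → (-5, 3)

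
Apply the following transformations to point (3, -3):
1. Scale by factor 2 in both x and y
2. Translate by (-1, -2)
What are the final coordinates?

Step 1: Scale (3, -3) by 2 → (6, -6)
Step 2: Translate by (-1, -2) → (5, -8)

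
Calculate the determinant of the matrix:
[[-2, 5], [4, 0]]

For a 2×2 matrix [[a, b], [c, d]], det = ad - bc
det = (-2)(0) - (5)(4) = 0 - 20 = -20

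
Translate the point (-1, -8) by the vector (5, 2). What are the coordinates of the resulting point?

Translation by (5, 2) (homogeneous matrix [[1, 0, 5], [0, 1, 2], [0, 0, 1]]):
x' = -1 + 5 = 4
y' = -8 + 2 = -6
Result: (4, -6)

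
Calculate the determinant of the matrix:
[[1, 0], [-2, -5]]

For a 2×2 matrix [[a, b], [c, d]], det = ad - bc
det = (1)(-5) - (0)(-2) = -5 - 0 = -5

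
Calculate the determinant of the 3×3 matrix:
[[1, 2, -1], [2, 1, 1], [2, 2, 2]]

Expansion along first row:
det = 1·det([[1,1],[2,2]]) - 2·det([[2,1],[2,2]]) + -1·det([[2,1],[2,2]])
    = 1·(1·2 - 1·2) - 2·(2·2 - 1·2) + -1·(2·2 - 1·2)
    = 1·0 - 2·2 + -1·2
    = 0 + -4 + -2 = -6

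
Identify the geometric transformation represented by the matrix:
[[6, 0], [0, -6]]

This matrix represents: non-uniform scaling by sx = 6, sy = -6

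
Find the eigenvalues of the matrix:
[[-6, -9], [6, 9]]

Characteristic equation: det(A - λI) = 0
λ² - (trace)λ + (det) = 0
trace = -6 + 9 = 3, det = (-6)(9) - (-9)(6) = 0
λ² - (3)λ + (0) = 0
λ = (3 ± √((3)² - 4·(0))) / 2 = (3 ± √9) / 2
Solving: λ = 0, 3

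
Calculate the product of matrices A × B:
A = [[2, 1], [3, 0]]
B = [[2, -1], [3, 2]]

Matrix multiplication:
C[0][0] = 2×2 + 1×3 = 7
C[0][1] = 2×-1 + 1×2 = 0
C[1][0] = 3×2 + 0×3 = 6
C[1][1] = 3×-1 + 0×2 = -3
Result: [[7, 0], [6, -3]]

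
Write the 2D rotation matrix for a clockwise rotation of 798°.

Rotation matrix formula: [[cos θ, -sin θ], [sin θ, cos θ]]
A clockwise rotation by 798° is equivalent to a counterclockwise rotation by -798°.
For θ = -798°:
cos(-798°) = 0.2079
sin(-798°) = -0.9781
Result: [[0.2079, 0.9781], [-0.9781, 0.2079]]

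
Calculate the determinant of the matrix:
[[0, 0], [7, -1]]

For a 2×2 matrix [[a, b], [c, d]], det = ad - bc
det = (0)(-1) - (0)(7) = 0 - 0 = 0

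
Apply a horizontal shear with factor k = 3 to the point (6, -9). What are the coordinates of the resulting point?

Shear matrix for horizontal shear with factor k = 3:
[[1, 3], [0, 1]]
Result: (6, -9) → (-21, -9)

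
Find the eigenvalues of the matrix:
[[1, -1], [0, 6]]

Characteristic equation: det(A - λI) = 0
λ² - (trace)λ + (det) = 0
trace = 1 + 6 = 7, det = (1)(6) - (-1)(0) = 6
λ² - (7)λ + (6) = 0
λ = (7 ± √((7)² - 4·(6))) / 2 = (7 ± √25) / 2
Solving: λ = 1, 6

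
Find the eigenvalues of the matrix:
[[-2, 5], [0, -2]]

Characteristic equation: det(A - λI) = 0
λ² - (trace)λ + (det) = 0
trace = -2 + -2 = -4, det = (-2)(-2) - (5)(0) = 4
λ² - (-4)λ + (4) = 0
λ = (-4 ± √((-4)² - 4·(4))) / 2 = (-4 ± √0) / 2
Solving: λ = -2, -2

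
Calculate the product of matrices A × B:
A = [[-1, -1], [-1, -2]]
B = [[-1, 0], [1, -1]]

Matrix multiplication:
C[0][0] = -1×-1 + -1×1 = 0
C[0][1] = -1×0 + -1×-1 = 1
C[1][0] = -1×-1 + -2×1 = -1
C[1][1] = -1×0 + -2×-1 = 2
Result: [[0, 1], [-1, 2]]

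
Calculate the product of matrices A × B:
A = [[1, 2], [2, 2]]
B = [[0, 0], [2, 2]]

Matrix multiplication:
C[0][0] = 1×0 + 2×2 = 4
C[0][1] = 1×0 + 2×2 = 4
C[1][0] = 2×0 + 2×2 = 4
C[1][1] = 2×0 + 2×2 = 4
Result: [[4, 4], [4, 4]]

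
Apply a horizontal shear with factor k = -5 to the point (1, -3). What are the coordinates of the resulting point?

Shear matrix for horizontal shear with factor k = -5:
[[1, -5], [0, 1]]
Result: (1, -3) → (16, -3)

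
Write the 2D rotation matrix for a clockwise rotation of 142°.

Rotation matrix formula: [[cos θ, -sin θ], [sin θ, cos θ]]
A clockwise rotation by 142° is equivalent to a counterclockwise rotation by -142°.
For θ = -142°:
cos(-142°) = -0.7880
sin(-142°) = -0.6157
Result: [[-0.7880, 0.6157], [-0.6157, -0.7880]]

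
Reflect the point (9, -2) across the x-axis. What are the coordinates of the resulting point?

Reflection across x-axis: (9, -2) → (9, 2)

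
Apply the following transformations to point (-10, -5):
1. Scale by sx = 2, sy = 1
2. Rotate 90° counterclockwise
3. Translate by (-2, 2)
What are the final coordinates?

Step 1: Scale → (-20, -5)
Step 2: Rotate 90° → (5, -20)
Step 3: Translate → (3, -18)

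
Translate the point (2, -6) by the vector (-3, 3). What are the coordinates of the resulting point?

Translation by (-3, 3) (homogeneous matrix [[1, 0, -3], [0, 1, 3], [0, 0, 1]]):
x' = 2 + -3 = -1
y' = -6 + 3 = -3
Result: (-1, -3)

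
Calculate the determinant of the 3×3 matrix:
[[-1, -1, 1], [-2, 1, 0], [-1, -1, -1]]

Expansion along first row:
det = -1·det([[1,0],[-1,-1]]) - -1·det([[-2,0],[-1,-1]]) + 1·det([[-2,1],[-1,-1]])
    = -1·(1·-1 - 0·-1) - -1·(-2·-1 - 0·-1) + 1·(-2·-1 - 1·-1)
    = -1·-1 - -1·2 + 1·3
    = 1 + 2 + 3 = 6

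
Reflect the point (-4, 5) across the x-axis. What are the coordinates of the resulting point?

Reflection across x-axis: (-4, 5) → (-4, -5)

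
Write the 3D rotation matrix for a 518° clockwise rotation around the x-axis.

Rotation matrix for clockwise 518° around x-axis:
A clockwise rotation by 518° is a counterclockwise rotation by -518°.
cos(-518°) = -0.9272, sin(-518°) = -0.3746
Result: [[1, 0, 0], [0, -0.9272, 0.3746], [0, -0.3746, -0.9272]]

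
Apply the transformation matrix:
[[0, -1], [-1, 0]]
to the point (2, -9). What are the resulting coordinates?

Matrix multiplication:
[[0, -1], [-1, 0]] × [2, -9]ᵀ
= [(0)(2) + (-1)(-9), (-1)(2) + (0)(-9)]ᵀ
= [9, -2]ᵀ
Result: (9, -2)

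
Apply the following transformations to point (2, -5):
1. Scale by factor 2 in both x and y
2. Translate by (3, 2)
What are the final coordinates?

Step 1: Scale (2, -5) by 2 → (4, -10)
Step 2: Translate by (3, 2) → (7, -8)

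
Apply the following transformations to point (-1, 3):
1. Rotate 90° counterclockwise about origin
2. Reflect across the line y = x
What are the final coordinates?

Step 1: Rotate 90° → (-3, -1)
Step 2: Reflect across line y = x → (-1, -3)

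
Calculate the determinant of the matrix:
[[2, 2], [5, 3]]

For a 2×2 matrix [[a, b], [c, d]], det = ad - bc
det = (2)(3) - (2)(5) = 6 - 10 = -4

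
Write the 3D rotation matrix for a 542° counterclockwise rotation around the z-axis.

Rotation matrix for counterclockwise 542° around z-axis:
cos(542°) = -0.9994, sin(542°) = -0.0349
Result: [[-0.9994, 0.0349, 0], [-0.0349, -0.9994, 0], [0, 0, 1]]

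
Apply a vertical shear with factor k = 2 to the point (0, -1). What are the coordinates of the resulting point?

Shear matrix for vertical shear with factor k = 2:
[[1, 0], [2, 1]]
Result: (0, -1) → (0, -1)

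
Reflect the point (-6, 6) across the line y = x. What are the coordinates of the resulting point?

Reflection across line y = x: (-6, 6) → (6, -6)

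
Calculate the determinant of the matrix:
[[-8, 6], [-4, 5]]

For a 2×2 matrix [[a, b], [c, d]], det = ad - bc
det = (-8)(5) - (6)(-4) = -40 - -24 = -16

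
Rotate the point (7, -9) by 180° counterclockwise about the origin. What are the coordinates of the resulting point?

Rotation matrix for 180°: [[cos 180°, -sin 180°], [sin 180°, cos 180°]] = [[-1, 0], [0, -1]]
[[-1, 0], [0, -1]] × [7, -9]ᵀ = [-7, 9]ᵀ
Result: (-7, 9)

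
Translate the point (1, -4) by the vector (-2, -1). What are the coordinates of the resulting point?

Translation by (-2, -1) (homogeneous matrix [[1, 0, -2], [0, 1, -1], [0, 0, 1]]):
x' = 1 + -2 = -1
y' = -4 + -1 = -5
Result: (-1, -5)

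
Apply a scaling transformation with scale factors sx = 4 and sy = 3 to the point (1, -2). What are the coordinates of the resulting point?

Scaling matrix:
[[4, 0], [0, 3]]
Result: (1 × 4, -2 × 3) = (4, -6)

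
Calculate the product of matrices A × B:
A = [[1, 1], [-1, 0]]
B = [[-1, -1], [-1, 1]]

Matrix multiplication:
C[0][0] = 1×-1 + 1×-1 = -2
C[0][1] = 1×-1 + 1×1 = 0
C[1][0] = -1×-1 + 0×-1 = 1
C[1][1] = -1×-1 + 0×1 = 1
Result: [[-2, 0], [1, 1]]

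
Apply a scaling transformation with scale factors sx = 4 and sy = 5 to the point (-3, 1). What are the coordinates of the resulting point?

Scaling matrix:
[[4, 0], [0, 5]]
Result: (-3 × 4, 1 × 5) = (-12, 5)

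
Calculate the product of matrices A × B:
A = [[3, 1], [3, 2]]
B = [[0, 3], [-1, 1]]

Matrix multiplication:
C[0][0] = 3×0 + 1×-1 = -1
C[0][1] = 3×3 + 1×1 = 10
C[1][0] = 3×0 + 2×-1 = -2
C[1][1] = 3×3 + 2×1 = 11
Result: [[-1, 10], [-2, 11]]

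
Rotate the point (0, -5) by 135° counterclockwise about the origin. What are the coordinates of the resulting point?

Rotation matrix for 135°: [[cos 135°, -sin 135°], [sin 135°, cos 135°]] ≈ [[-0.707107, -0.707107], [0.707107, -0.707107]]
[[-0.707107, -0.707107], [0.707107, -0.707107]] × [0, -5]ᵀ ≈ [3.5355, 3.5355]ᵀ
Result: (3.5355, 3.5355)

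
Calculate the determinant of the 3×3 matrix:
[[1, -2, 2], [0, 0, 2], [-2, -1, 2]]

Expansion along first row:
det = 1·det([[0,2],[-1,2]]) - -2·det([[0,2],[-2,2]]) + 2·det([[0,0],[-2,-1]])
    = 1·(0·2 - 2·-1) - -2·(0·2 - 2·-2) + 2·(0·-1 - 0·-2)
    = 1·2 - -2·4 + 2·0
    = 2 + 8 + 0 = 10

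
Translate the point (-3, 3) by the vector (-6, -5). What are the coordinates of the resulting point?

Translation by (-6, -5) (homogeneous matrix [[1, 0, -6], [0, 1, -5], [0, 0, 1]]):
x' = -3 + -6 = -9
y' = 3 + -5 = -2
Result: (-9, -2)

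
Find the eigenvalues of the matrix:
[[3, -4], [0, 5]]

Characteristic equation: det(A - λI) = 0
λ² - (trace)λ + (det) = 0
trace = 3 + 5 = 8, det = (3)(5) - (-4)(0) = 15
λ² - (8)λ + (15) = 0
λ = (8 ± √((8)² - 4·(15))) / 2 = (8 ± √4) / 2
Solving: λ = 3, 5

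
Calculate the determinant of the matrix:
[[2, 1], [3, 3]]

For a 2×2 matrix [[a, b], [c, d]], det = ad - bc
det = (2)(3) - (1)(3) = 6 - 3 = 3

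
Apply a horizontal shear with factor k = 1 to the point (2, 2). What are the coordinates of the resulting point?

Shear matrix for horizontal shear with factor k = 1:
[[1, 1], [0, 1]]
Result: (2, 2) → (4, 2)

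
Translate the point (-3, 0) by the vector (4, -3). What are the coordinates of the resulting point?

Translation by (4, -3) (homogeneous matrix [[1, 0, 4], [0, 1, -3], [0, 0, 1]]):
x' = -3 + 4 = 1
y' = 0 + -3 = -3
Result: (1, -3)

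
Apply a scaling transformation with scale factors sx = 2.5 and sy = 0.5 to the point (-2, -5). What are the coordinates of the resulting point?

Scaling matrix:
[[2.50, 0], [0, 0.50]]
Result: (-2 × 2.5, -5 × 0.5) = (-5, -2.5)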